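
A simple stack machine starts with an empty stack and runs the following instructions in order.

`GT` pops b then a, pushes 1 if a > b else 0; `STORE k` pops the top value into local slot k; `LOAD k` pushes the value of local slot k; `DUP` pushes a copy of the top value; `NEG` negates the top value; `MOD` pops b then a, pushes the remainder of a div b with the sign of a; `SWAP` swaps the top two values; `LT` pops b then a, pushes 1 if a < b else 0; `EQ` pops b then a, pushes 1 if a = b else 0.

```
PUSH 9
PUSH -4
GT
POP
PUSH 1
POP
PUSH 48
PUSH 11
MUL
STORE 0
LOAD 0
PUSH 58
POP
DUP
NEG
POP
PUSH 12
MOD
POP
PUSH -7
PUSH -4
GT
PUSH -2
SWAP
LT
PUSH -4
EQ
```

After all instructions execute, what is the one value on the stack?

0

PUSH 9  -> [9]
PUSH -4 -> [9, -4]
GT      -> [1]
POP     -> []
PUSH 1  -> [1]
POP     -> []
PUSH 48 -> [48]
PUSH 11 -> [48, 11]
MUL     -> [528]
STORE 0 -> []
LOAD 0  -> [528]
PUSH 58 -> [528, 58]
POP     -> [528]
DUP     -> [528, 528]
NEG     -> [528, -528]
POP     -> [528]
PUSH 12 -> [528, 12]
MOD     -> [0]
POP     -> []
PUSH -7 -> [-7]
PUSH -4 -> [-7, -4]
GT      -> [0]
PUSH -2 -> [0, -2]
SWAP    -> [-2, 0]
LT      -> [1]
PUSH -4 -> [1, -4]
EQ      -> [0]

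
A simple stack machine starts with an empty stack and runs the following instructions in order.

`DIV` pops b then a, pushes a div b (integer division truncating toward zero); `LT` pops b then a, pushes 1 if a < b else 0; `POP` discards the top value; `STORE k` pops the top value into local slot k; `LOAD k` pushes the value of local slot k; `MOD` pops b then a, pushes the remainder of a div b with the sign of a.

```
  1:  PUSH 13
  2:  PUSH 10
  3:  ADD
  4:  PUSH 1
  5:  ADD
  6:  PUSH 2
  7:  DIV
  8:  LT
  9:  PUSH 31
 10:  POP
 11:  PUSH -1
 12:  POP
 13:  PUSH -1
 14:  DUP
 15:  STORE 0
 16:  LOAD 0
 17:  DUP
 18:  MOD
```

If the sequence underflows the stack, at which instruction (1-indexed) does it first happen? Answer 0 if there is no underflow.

8

PUSH 13 → [13]
PUSH 10 → [13, 10]
ADD     → [23]
PUSH 1  → [23, 1]
ADD     → [24]
PUSH 2  → [24, 2]
DIV     → [12]
LT  — needs 2 operands, stack has 1 → underflow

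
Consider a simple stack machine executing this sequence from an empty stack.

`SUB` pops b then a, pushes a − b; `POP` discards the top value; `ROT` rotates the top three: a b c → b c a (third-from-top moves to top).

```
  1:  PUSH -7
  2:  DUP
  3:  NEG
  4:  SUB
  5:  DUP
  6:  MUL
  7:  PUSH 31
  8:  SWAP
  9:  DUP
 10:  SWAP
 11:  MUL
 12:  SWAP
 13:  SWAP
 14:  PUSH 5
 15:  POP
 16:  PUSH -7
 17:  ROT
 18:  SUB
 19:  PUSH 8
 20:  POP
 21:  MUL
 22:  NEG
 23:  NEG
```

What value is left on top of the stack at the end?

PUSH -7 -> -7
DUP     -> -7 -7
NEG     -> -7 7
SUB     -> -14
DUP     -> -14 -14
MUL     -> 196
PUSH 31 -> 196 31
SWAP    -> 31 196
DUP     -> 31 196 196
SWAP    -> 31 196 196
MUL     -> 31 38416
SWAP    -> 38416 31
SWAP    -> 31 38416
PUSH 5  -> 31 38416 5
POP     -> 31 38416
PUSH -7 -> 31 38416 -7
ROT     -> 38416 -7 31
SUB     -> 38416 -38
PUSH 8  -> 38416 -38 8
POP     -> 38416 -38
MUL     -> -1459808
NEG     -> 1459808
NEG     -> -1459808

-1459808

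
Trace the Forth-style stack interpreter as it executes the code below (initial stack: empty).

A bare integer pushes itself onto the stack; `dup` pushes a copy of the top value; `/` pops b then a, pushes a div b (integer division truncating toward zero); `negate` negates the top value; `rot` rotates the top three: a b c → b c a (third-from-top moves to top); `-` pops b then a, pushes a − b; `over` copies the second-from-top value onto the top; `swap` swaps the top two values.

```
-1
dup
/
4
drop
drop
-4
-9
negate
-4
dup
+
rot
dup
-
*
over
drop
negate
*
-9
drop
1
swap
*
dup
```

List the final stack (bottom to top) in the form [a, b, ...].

[0, 0]

-1      [-1]
dup     [-1, -1]
/       [1]
4       [1, 4]
drop    [1]
drop    []
-4      [-4]
-9      [-4, -9]
negate  [-4, 9]
-4      [-4, 9, -4]
dup     [-4, 9, -4, -4]
+       [-4, 9, -8]
rot     [9, -8, -4]
dup     [9, -8, -4, -4]
-       [9, -8, 0]
*       [9, 0]
over    [9, 0, 9]
drop    [9, 0]
negate  [9, 0]
*       [0]
-9      [0, -9]
drop    [0]
1       [0, 1]
swap    [1, 0]
*       [0]
dup     [0, 0]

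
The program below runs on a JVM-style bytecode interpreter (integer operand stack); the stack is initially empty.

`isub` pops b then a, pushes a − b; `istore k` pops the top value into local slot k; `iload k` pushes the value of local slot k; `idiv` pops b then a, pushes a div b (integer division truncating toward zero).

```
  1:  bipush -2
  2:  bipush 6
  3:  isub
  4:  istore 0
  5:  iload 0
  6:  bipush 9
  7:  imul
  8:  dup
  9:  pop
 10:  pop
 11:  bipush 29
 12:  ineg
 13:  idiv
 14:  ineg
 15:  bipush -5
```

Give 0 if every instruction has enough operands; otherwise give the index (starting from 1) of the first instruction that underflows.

bipush -2  -2
bipush 6   -2 6
isub       -8
istore 0   (empty)
iload 0    -8
bipush 9   -8 9
imul       -72
dup        -72 -72
pop        -72
pop        (empty)
bipush 29  29
ineg       -29
idiv  — needs 2 operands, stack has 1 → underflow

13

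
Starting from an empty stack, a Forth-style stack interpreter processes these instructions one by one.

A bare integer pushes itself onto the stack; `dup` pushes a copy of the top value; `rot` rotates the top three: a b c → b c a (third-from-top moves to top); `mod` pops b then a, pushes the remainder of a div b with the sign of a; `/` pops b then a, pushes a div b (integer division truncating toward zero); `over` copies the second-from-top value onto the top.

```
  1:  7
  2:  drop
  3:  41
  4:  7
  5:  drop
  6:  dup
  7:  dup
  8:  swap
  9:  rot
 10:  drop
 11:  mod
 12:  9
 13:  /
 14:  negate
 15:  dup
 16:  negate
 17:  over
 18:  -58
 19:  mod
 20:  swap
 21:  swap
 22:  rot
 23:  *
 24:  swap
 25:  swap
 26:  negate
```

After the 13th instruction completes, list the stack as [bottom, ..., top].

7     7
drop  (empty)
41    41
7     41 7
drop  41
dup   41 41
dup   41 41 41
swap  41 41 41
rot   41 41 41
drop  41 41
mod   0
9     0 9
/     0

[0]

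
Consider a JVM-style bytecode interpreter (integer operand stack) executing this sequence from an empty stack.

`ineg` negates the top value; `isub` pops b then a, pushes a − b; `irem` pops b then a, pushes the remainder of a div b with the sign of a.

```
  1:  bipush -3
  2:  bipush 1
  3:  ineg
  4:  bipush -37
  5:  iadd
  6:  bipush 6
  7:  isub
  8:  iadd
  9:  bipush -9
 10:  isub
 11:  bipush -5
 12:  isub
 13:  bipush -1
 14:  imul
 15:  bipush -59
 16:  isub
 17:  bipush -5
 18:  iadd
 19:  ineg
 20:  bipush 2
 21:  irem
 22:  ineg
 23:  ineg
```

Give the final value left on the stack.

-1

bipush -3  → [-3]
bipush 1   → [-3, 1]
ineg       → [-3, -1]
bipush -37 → [-3, -1, -37]
iadd       → [-3, -38]
bipush 6   → [-3, -38, 6]
isub       → [-3, -44]
iadd       → [-47]
bipush -9  → [-47, -9]
isub       → [-38]
bipush -5  → [-38, -5]
isub       → [-33]
bipush -1  → [-33, -1]
imul       → [33]
bipush -59 → [33, -59]
isub       → [92]
bipush -5  → [92, -5]
iadd       → [87]
ineg       → [-87]
bipush 2   → [-87, 2]
irem       → [-1]
ineg       → [1]
ineg       → [-1]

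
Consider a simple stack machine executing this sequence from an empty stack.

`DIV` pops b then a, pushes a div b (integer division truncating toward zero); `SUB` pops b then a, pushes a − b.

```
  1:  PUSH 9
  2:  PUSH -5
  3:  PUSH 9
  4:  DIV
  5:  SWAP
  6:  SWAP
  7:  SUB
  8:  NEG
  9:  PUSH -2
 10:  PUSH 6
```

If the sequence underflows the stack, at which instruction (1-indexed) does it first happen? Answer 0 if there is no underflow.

0

PUSH 9  → 9
PUSH -5 → 9 -5
PUSH 9  → 9 -5 9
DIV     → 9 0
SWAP    → 0 9
SWAP    → 9 0
SUB     → 9
NEG     → -9
PUSH -2 → -9 -2
PUSH 6  → -9 -2 6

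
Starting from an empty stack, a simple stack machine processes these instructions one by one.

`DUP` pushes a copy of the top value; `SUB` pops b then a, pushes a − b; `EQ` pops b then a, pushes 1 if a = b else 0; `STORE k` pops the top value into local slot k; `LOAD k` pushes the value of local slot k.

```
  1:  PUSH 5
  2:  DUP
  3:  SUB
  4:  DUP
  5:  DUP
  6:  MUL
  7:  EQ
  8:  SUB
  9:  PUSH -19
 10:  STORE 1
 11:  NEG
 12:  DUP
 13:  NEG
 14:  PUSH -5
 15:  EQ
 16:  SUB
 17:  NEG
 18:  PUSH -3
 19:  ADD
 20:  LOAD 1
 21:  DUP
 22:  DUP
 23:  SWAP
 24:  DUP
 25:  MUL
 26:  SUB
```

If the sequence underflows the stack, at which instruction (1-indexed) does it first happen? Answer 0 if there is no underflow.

8

PUSH 5  [5]
DUP     [5, 5]
SUB     [0]
DUP     [0, 0]
DUP     [0, 0, 0]
MUL     [0, 0]
EQ      [1]
SUB  — needs 2 operands, stack has 1 → underflow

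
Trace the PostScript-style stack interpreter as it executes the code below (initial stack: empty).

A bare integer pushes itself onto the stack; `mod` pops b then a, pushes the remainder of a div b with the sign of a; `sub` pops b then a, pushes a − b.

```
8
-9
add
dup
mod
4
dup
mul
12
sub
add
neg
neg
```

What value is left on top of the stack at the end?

8   → 8
-9  → 8 -9
add → -1
dup → -1 -1
mod → 0
4   → 0 4
dup → 0 4 4
mul → 0 16
12  → 0 16 12
sub → 0 4
add → 4
neg → -4
neg → 4

4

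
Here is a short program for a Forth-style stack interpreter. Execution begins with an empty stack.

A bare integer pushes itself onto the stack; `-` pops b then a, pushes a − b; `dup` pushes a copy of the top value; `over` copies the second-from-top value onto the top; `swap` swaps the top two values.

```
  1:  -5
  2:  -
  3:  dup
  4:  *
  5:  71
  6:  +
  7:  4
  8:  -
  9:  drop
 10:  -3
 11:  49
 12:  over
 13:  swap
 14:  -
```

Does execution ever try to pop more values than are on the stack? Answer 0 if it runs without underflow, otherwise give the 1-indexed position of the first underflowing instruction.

2

-5 → -5
-  — needs 2 operands, stack has 1 → underflow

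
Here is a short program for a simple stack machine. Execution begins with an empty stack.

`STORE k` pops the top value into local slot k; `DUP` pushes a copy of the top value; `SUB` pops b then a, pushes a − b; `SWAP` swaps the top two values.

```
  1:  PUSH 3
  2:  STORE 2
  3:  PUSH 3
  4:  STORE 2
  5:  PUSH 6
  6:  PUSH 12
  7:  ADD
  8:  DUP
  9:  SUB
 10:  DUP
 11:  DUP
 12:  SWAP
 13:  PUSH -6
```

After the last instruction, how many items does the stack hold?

PUSH 3  -> [3]
STORE 2 -> []
PUSH 3  -> [3]
STORE 2 -> []
PUSH 6  -> [6]
PUSH 12 -> [6, 12]
ADD     -> [18]
DUP     -> [18, 18]
SUB     -> [0]
DUP     -> [0, 0]
DUP     -> [0, 0, 0]
SWAP    -> [0, 0, 0]
PUSH -6 -> [0, 0, 0, -6]

4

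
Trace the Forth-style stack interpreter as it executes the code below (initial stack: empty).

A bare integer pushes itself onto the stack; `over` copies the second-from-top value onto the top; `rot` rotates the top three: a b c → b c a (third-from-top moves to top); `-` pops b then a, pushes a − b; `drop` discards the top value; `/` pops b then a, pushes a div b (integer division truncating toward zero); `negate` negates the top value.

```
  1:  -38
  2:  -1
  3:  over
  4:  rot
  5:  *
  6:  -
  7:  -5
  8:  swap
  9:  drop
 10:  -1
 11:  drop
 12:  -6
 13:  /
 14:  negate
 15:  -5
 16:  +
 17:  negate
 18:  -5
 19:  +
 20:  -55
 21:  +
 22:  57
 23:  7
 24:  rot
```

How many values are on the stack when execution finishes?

3

-38    → -38
-1     → -38 -1
over   → -38 -1 -38
rot    → -1 -38 -38
*      → -1 1444
-      → -1445
-5     → -1445 -5
swap   → -5 -1445
drop   → -5
-1     → -5 -1
drop   → -5
-6     → -5 -6
/      → 0
negate → 0
-5     → 0 -5
+      → -5
negate → 5
-5     → 5 -5
+      → 0
-55    → 0 -55
+      → -55
57     → -55 57
7      → -55 57 7
rot    → 57 7 -55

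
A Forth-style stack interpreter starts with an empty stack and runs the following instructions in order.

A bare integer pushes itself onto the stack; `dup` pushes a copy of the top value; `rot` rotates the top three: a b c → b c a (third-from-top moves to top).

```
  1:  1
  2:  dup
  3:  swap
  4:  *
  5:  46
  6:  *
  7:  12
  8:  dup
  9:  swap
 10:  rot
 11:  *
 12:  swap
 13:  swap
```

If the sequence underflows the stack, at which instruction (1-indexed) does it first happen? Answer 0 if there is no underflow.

1     1
dup   1 1
swap  1 1
*     1
46    1 46
*     46
12    46 12
dup   46 12 12
swap  46 12 12
rot   12 12 46
*     12 552
swap  552 12
swap  12 552

0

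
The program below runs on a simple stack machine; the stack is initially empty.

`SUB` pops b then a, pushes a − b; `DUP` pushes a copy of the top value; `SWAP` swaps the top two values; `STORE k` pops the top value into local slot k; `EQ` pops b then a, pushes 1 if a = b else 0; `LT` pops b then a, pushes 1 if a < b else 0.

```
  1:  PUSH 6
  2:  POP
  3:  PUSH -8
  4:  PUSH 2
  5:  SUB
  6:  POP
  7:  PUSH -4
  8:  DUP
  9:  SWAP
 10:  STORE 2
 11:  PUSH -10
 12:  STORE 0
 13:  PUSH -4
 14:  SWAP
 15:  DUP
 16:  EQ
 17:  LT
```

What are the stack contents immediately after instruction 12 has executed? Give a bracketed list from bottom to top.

PUSH 6    6
POP       (empty)
PUSH -8   -8
PUSH 2    -8 2
SUB       -10
POP       (empty)
PUSH -4   -4
DUP       -4 -4
SWAP      -4 -4
STORE 2   -4
PUSH -10  -4 -10
STORE 0   -4

[-4]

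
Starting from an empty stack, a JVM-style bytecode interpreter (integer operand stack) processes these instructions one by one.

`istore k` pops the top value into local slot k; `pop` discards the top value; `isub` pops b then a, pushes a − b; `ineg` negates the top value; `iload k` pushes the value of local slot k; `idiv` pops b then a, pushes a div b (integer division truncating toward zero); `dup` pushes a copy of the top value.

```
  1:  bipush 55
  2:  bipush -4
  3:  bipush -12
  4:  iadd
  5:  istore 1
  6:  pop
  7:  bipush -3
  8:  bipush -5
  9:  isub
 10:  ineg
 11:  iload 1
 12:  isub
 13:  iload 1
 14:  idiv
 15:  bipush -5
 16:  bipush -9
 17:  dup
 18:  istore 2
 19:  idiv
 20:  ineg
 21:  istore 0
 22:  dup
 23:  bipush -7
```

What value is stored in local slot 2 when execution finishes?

-9

bipush 55  : 55
bipush -4  : 55 -4
bipush -12 : 55 -4 -12
iadd       : 55 -16
istore 1   : 55
pop        : (empty)
bipush -3  : -3
bipush -5  : -3 -5
isub       : 2
ineg       : -2
iload 1    : -2 -16
isub       : 14
iload 1    : 14 -16
idiv       : 0
bipush -5  : 0 -5
bipush -9  : 0 -5 -9
dup        : 0 -5 -9 -9
istore 2   : 0 -5 -9
idiv       : 0 0
ineg       : 0 0
istore 0   : 0
dup        : 0 0
bipush -7  : 0 0 -7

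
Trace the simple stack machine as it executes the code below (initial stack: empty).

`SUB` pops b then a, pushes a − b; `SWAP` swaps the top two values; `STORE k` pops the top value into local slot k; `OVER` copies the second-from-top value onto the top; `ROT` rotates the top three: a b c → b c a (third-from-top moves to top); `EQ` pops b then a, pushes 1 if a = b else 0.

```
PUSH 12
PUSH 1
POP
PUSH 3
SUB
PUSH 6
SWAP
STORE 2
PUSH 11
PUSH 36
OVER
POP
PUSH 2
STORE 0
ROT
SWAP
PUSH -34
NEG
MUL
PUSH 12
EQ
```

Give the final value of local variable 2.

9

PUSH 12  → [12]
PUSH 1   → [12, 1]
POP      → [12]
PUSH 3   → [12, 3]
SUB      → [9]
PUSH 6   → [9, 6]
SWAP     → [6, 9]
STORE 2  → [6]
PUSH 11  → [6, 11]
PUSH 36  → [6, 11, 36]
OVER     → [6, 11, 36, 11]
POP      → [6, 11, 36]
PUSH 2   → [6, 11, 36, 2]
STORE 0  → [6, 11, 36]
ROT      → [11, 36, 6]
SWAP     → [11, 6, 36]
PUSH -34 → [11, 6, 36, -34]
NEG      → [11, 6, 36, 34]
MUL      → [11, 6, 1224]
PUSH 12  → [11, 6, 1224, 12]
EQ       → [11, 6, 0]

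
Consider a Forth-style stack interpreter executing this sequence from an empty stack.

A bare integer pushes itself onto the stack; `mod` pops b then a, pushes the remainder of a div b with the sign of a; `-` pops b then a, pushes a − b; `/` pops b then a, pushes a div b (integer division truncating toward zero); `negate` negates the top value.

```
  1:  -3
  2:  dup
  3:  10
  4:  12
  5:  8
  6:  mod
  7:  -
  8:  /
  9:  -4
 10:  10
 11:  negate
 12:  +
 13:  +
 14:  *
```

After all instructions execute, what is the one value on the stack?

42

-3     : -3
dup    : -3 -3
10     : -3 -3 10
12     : -3 -3 10 12
8      : -3 -3 10 12 8
mod    : -3 -3 10 4
-      : -3 -3 6
/      : -3 0
-4     : -3 0 -4
10     : -3 0 -4 10
negate : -3 0 -4 -10
+      : -3 0 -14
+      : -3 -14
*      : 42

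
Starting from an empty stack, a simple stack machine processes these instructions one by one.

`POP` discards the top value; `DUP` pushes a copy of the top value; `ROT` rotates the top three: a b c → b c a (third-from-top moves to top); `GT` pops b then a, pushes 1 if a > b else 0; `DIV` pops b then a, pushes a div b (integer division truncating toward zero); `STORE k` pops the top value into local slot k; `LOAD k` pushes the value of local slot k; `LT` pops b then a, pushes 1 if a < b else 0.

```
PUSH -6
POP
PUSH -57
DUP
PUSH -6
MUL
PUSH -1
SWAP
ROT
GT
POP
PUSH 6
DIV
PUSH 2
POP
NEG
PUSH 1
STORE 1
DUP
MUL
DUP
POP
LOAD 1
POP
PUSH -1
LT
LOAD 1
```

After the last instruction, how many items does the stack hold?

PUSH -6  -> -6
POP      -> (empty)
PUSH -57 -> -57
DUP      -> -57 -57
PUSH -6  -> -57 -57 -6
MUL      -> -57 342
PUSH -1  -> -57 342 -1
SWAP     -> -57 -1 342
ROT      -> -1 342 -57
GT       -> -1 1
POP      -> -1
PUSH 6   -> -1 6
DIV      -> 0
PUSH 2   -> 0 2
POP      -> 0
NEG      -> 0
PUSH 1   -> 0 1
STORE 1  -> 0
DUP      -> 0 0
MUL      -> 0
DUP      -> 0 0
POP      -> 0
LOAD 1   -> 0 1
POP      -> 0
PUSH -1  -> 0 -1
LT       -> 0
LOAD 1   -> 0 1

2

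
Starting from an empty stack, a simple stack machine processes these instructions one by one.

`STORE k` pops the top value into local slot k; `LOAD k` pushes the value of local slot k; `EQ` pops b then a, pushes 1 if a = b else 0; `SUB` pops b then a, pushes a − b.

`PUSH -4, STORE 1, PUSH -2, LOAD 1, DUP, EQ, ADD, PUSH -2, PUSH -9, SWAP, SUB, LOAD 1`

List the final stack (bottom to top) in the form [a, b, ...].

[-1, -7, -4]

PUSH -4 → -4
STORE 1 → (empty)
PUSH -2 → -2
LOAD 1  → -2 -4
DUP     → -2 -4 -4
EQ      → -2 1
ADD     → -1
PUSH -2 → -1 -2
PUSH -9 → -1 -2 -9
SWAP    → -1 -9 -2
SUB     → -1 -7
LOAD 1  → -1 -7 -4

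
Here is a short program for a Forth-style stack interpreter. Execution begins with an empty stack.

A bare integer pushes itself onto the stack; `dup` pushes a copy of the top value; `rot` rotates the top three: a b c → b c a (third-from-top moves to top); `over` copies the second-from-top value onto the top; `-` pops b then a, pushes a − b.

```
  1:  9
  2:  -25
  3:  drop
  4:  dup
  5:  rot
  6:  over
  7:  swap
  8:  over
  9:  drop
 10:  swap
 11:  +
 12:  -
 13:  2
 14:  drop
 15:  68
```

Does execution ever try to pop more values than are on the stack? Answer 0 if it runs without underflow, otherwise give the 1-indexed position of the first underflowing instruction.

5

9    → [9]
-25  → [9, -25]
drop → [9]
dup  → [9, 9]
rot  — needs 3 operands, stack has 2 → underflow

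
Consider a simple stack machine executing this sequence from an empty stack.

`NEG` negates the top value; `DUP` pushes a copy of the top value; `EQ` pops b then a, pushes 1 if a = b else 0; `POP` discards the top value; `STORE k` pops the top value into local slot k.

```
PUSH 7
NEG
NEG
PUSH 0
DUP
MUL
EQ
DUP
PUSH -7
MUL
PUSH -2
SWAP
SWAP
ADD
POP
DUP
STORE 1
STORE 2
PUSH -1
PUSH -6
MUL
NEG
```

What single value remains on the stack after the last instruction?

-6

PUSH 7   [7]
NEG      [-7]
NEG      [7]
PUSH 0   [7, 0]
DUP      [7, 0, 0]
MUL      [7, 0]
EQ       [0]
DUP      [0, 0]
PUSH -7  [0, 0, -7]
MUL      [0, 0]
PUSH -2  [0, 0, -2]
SWAP     [0, -2, 0]
SWAP     [0, 0, -2]
ADD      [0, -2]
POP      [0]
DUP      [0, 0]
STORE 1  [0]
STORE 2  []
PUSH -1  [-1]
PUSH -6  [-1, -6]
MUL      [6]
NEG      [-6]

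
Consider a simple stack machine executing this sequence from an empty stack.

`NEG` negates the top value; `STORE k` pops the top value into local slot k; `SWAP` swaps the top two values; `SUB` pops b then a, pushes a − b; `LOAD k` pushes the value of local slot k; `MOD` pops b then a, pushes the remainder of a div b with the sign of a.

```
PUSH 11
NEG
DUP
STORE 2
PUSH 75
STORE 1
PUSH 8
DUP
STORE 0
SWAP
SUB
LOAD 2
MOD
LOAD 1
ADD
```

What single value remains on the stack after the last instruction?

83

PUSH 11  [11]
NEG      [-11]
DUP      [-11, -11]
STORE 2  [-11]
PUSH 75  [-11, 75]
STORE 1  [-11]
PUSH 8   [-11, 8]
DUP      [-11, 8, 8]
STORE 0  [-11, 8]
SWAP     [8, -11]
SUB      [19]
LOAD 2   [19, -11]
MOD      [8]
LOAD 1   [8, 75]
ADD      [83]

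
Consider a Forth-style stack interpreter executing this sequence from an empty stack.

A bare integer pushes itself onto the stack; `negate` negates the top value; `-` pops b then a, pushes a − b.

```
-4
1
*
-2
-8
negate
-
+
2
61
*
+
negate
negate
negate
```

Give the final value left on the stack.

-108

-4      -4
1       -4 1
*       -4
-2      -4 -2
-8      -4 -2 -8
negate  -4 -2 8
-       -4 -10
+       -14
2       -14 2
61      -14 2 61
*       -14 122
+       108
negate  -108
negate  108
negate  -108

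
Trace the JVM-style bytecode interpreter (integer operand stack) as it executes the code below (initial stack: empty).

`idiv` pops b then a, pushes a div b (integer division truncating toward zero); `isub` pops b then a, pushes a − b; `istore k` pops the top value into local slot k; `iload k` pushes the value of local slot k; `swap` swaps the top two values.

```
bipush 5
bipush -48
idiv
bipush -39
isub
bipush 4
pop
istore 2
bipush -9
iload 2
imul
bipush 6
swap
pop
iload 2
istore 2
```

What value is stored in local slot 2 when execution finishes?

39

bipush 5   : 5
bipush -48 : 5 -48
idiv       : 0
bipush -39 : 0 -39
isub       : 39
bipush 4   : 39 4
pop        : 39
istore 2   : (empty)
bipush -9  : -9
iload 2    : -9 39
imul       : -351
bipush 6   : -351 6
swap       : 6 -351
pop        : 6
iload 2    : 6 39
istore 2   : 6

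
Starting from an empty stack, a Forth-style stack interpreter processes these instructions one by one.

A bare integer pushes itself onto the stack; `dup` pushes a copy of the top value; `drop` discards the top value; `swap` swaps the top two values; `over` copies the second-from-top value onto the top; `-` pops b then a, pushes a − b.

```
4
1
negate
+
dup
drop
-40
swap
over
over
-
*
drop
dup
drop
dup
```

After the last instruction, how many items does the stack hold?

2

4      -> 4
1      -> 4 1
negate -> 4 -1
+      -> 3
dup    -> 3 3
drop   -> 3
-40    -> 3 -40
swap   -> -40 3
over   -> -40 3 -40
over   -> -40 3 -40 3
-      -> -40 3 -43
*      -> -40 -129
drop   -> -40
dup    -> -40 -40
drop   -> -40
dup    -> -40 -40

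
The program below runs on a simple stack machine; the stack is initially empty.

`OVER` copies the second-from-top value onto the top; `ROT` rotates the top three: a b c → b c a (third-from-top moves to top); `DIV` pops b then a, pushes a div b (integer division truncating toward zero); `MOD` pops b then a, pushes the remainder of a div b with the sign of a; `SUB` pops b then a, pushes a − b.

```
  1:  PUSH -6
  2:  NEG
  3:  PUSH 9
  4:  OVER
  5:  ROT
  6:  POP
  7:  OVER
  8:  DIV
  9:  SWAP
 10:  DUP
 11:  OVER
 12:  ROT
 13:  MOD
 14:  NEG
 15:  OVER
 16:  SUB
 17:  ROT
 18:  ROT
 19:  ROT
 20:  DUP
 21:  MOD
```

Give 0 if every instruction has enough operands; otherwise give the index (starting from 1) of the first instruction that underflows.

0

PUSH -6  -6
NEG      6
PUSH 9   6 9
OVER     6 9 6
ROT      9 6 6
POP      9 6
OVER     9 6 9
DIV      9 0
SWAP     0 9
DUP      0 9 9
OVER     0 9 9 9
ROT      0 9 9 9
MOD      0 9 0
NEG      0 9 0
OVER     0 9 0 9
SUB      0 9 -9
ROT      9 -9 0
ROT      -9 0 9
ROT      0 9 -9
DUP      0 9 -9 -9
MOD      0 9 0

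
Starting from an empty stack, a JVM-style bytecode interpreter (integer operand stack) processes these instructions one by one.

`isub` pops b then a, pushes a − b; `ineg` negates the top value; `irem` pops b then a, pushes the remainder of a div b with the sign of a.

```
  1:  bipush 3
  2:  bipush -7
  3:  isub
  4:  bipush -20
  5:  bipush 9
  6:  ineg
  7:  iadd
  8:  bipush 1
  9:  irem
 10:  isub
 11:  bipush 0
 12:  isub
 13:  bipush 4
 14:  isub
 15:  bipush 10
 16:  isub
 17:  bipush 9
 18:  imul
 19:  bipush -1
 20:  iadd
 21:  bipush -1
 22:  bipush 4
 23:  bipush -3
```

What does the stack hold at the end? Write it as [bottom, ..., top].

[-37, -1, 4, -3]

bipush 3   -> [3]
bipush -7  -> [3, -7]
isub       -> [10]
bipush -20 -> [10, -20]
bipush 9   -> [10, -20, 9]
ineg       -> [10, -20, -9]
iadd       -> [10, -29]
bipush 1   -> [10, -29, 1]
irem       -> [10, 0]
isub       -> [10]
bipush 0   -> [10, 0]
isub       -> [10]
bipush 4   -> [10, 4]
isub       -> [6]
bipush 10  -> [6, 10]
isub       -> [-4]
bipush 9   -> [-4, 9]
imul       -> [-36]
bipush -1  -> [-36, -1]
iadd       -> [-37]
bipush -1  -> [-37, -1]
bipush 4   -> [-37, -1, 4]
bipush -3  -> [-37, -1, 4, -3]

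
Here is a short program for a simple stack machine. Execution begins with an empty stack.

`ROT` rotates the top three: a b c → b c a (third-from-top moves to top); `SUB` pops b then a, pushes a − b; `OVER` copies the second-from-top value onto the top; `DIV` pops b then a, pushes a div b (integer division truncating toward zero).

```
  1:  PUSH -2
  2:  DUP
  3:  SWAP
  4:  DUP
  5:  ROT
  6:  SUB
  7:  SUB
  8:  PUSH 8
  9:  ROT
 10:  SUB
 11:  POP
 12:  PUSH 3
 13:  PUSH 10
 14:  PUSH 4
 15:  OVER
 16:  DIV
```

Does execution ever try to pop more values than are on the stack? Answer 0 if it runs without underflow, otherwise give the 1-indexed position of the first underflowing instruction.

PUSH -2 : -2
DUP     : -2 -2
SWAP    : -2 -2
DUP     : -2 -2 -2
ROT     : -2 -2 -2
SUB     : -2 0
SUB     : -2
PUSH 8  : -2 8
ROT  — needs 3 operands, stack has 2 → underflow

9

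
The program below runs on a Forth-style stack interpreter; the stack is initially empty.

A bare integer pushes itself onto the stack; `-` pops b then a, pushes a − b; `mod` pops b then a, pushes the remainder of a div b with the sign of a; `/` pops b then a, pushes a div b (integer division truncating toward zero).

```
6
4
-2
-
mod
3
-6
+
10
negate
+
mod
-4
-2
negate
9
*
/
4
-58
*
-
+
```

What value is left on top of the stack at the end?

232

6       [6]
4       [6, 4]
-2      [6, 4, -2]
-       [6, 6]
mod     [0]
3       [0, 3]
-6      [0, 3, -6]
+       [0, -3]
10      [0, -3, 10]
negate  [0, -3, -10]
+       [0, -13]
mod     [0]
-4      [0, -4]
-2      [0, -4, -2]
negate  [0, -4, 2]
9       [0, -4, 2, 9]
*       [0, -4, 18]
/       [0, 0]
4       [0, 0, 4]
-58     [0, 0, 4, -58]
*       [0, 0, -232]
-       [0, 232]
+       [232]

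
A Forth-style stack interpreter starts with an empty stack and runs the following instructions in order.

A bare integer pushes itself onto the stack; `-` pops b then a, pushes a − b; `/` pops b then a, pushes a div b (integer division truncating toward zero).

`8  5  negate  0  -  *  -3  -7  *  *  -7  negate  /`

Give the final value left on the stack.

8      → [8]
5      → [8, 5]
negate → [8, -5]
0      → [8, -5, 0]
-      → [8, -5]
*      → [-40]
-3     → [-40, -3]
-7     → [-40, -3, -7]
*      → [-40, 21]
*      → [-840]
-7     → [-840, -7]
negate → [-840, 7]
/      → [-120]

-120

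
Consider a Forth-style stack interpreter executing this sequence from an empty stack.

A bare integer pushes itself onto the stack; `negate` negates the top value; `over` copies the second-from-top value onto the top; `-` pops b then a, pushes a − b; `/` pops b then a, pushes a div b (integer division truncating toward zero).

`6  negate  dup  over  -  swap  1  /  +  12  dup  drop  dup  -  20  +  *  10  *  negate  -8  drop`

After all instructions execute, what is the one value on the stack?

6      : 6
negate : -6
dup    : -6 -6
over   : -6 -6 -6
-      : -6 0
swap   : 0 -6
1      : 0 -6 1
/      : 0 -6
+      : -6
12     : -6 12
dup    : -6 12 12
drop   : -6 12
dup    : -6 12 12
-      : -6 0
20     : -6 0 20
+      : -6 20
*      : -120
10     : -120 10
*      : -1200
negate : 1200
-8     : 1200 -8
drop   : 1200

1200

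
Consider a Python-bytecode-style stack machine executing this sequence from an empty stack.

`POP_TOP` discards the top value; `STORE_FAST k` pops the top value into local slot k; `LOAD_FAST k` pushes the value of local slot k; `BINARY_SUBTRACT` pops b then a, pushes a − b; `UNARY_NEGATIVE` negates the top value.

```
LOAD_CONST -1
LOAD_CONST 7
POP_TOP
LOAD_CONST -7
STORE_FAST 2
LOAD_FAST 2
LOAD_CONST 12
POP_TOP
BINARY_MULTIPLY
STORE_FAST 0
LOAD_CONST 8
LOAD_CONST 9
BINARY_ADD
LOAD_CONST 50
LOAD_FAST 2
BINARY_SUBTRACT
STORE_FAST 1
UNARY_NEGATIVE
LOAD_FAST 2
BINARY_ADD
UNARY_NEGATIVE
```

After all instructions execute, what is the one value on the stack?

LOAD_CONST -1   : -1
LOAD_CONST 7    : -1 7
POP_TOP         : -1
LOAD_CONST -7   : -1 -7
STORE_FAST 2    : -1
LOAD_FAST 2     : -1 -7
LOAD_CONST 12   : -1 -7 12
POP_TOP         : -1 -7
BINARY_MULTIPLY : 7
STORE_FAST 0    : (empty)
LOAD_CONST 8    : 8
LOAD_CONST 9    : 8 9
BINARY_ADD      : 17
LOAD_CONST 50   : 17 50
LOAD_FAST 2     : 17 50 -7
BINARY_SUBTRACT : 17 57
STORE_FAST 1    : 17
UNARY_NEGATIVE  : -17
LOAD_FAST 2     : -17 -7
BINARY_ADD      : -24
UNARY_NEGATIVE  : 24

24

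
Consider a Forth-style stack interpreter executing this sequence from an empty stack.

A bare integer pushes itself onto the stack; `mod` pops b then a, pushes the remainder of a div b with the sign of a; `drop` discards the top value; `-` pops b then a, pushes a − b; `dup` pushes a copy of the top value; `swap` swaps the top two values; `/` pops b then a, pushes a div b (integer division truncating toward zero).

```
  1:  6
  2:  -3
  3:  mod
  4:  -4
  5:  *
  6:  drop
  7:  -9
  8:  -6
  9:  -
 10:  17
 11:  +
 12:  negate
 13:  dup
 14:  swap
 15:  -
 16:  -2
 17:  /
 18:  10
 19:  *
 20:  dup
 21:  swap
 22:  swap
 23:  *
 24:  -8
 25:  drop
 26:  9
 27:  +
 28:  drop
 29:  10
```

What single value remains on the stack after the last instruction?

6      : [6]
-3     : [6, -3]
mod    : [0]
-4     : [0, -4]
*      : [0]
drop   : []
-9     : [-9]
-6     : [-9, -6]
-      : [-3]
17     : [-3, 17]
+      : [14]
negate : [-14]
dup    : [-14, -14]
swap   : [-14, -14]
-      : [0]
-2     : [0, -2]
/      : [0]
10     : [0, 10]
*      : [0]
dup    : [0, 0]
swap   : [0, 0]
swap   : [0, 0]
*      : [0]
-8     : [0, -8]
drop   : [0]
9      : [0, 9]
+      : [9]
drop   : []
10     : [10]

10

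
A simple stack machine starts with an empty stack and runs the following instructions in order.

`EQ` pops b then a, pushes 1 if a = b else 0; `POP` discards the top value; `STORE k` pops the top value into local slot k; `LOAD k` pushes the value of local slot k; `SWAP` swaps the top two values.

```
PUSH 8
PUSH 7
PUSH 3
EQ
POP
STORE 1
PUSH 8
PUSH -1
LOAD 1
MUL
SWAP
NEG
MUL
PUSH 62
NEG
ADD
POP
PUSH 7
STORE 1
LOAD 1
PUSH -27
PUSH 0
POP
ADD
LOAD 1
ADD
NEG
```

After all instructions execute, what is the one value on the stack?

PUSH 8   → 8
PUSH 7   → 8 7
PUSH 3   → 8 7 3
EQ       → 8 0
POP      → 8
STORE 1  → (empty)
PUSH 8   → 8
PUSH -1  → 8 -1
LOAD 1   → 8 -1 8
MUL      → 8 -8
SWAP     → -8 8
NEG      → -8 -8
MUL      → 64
PUSH 62  → 64 62
NEG      → 64 -62
ADD      → 2
POP      → (empty)
PUSH 7   → 7
STORE 1  → (empty)
LOAD 1   → 7
PUSH -27 → 7 -27
PUSH 0   → 7 -27 0
POP      → 7 -27
ADD      → -20
LOAD 1   → -20 7
ADD      → -13
NEG      → 13

13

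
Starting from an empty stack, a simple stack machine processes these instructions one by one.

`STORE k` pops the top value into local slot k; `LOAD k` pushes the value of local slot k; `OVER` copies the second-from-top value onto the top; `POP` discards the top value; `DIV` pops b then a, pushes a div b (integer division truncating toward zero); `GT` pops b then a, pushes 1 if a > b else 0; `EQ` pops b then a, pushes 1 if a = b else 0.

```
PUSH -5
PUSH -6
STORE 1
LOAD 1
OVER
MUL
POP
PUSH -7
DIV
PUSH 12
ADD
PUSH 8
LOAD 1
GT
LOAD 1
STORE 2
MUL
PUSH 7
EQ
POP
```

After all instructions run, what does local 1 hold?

PUSH -5 → -5
PUSH -6 → -5 -6
STORE 1 → -5
LOAD 1  → -5 -6
OVER    → -5 -6 -5
MUL     → -5 30
POP     → -5
PUSH -7 → -5 -7
DIV     → 0
PUSH 12 → 0 12
ADD     → 12
PUSH 8  → 12 8
LOAD 1  → 12 8 -6
GT      → 12 1
LOAD 1  → 12 1 -6
STORE 2 → 12 1
MUL     → 12
PUSH 7  → 12 7
EQ      → 0
POP     → (empty)

-6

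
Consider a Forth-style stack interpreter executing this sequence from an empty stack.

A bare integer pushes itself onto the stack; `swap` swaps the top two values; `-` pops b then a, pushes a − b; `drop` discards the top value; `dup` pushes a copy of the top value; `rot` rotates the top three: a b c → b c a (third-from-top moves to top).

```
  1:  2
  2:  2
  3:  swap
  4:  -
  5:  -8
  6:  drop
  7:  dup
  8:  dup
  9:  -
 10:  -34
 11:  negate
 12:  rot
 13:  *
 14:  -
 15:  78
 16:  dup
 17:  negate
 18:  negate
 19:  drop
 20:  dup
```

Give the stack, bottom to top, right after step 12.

2      : 2
2      : 2 2
swap   : 2 2
-      : 0
-8     : 0 -8
drop   : 0
dup    : 0 0
dup    : 0 0 0
-      : 0 0
-34    : 0 0 -34
negate : 0 0 34
rot    : 0 34 0

[0, 34, 0]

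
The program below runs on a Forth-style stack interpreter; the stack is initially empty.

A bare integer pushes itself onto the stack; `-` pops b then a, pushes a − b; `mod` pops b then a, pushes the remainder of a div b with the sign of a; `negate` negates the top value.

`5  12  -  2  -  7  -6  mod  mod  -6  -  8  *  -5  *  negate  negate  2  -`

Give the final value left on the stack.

5      → [5]
12     → [5, 12]
-      → [-7]
2      → [-7, 2]
-      → [-9]
7      → [-9, 7]
-6     → [-9, 7, -6]
mod    → [-9, 1]
mod    → [0]
-6     → [0, -6]
-      → [6]
8      → [6, 8]
*      → [48]
-5     → [48, -5]
*      → [-240]
negate → [240]
negate → [-240]
2      → [-240, 2]
-      → [-242]

-242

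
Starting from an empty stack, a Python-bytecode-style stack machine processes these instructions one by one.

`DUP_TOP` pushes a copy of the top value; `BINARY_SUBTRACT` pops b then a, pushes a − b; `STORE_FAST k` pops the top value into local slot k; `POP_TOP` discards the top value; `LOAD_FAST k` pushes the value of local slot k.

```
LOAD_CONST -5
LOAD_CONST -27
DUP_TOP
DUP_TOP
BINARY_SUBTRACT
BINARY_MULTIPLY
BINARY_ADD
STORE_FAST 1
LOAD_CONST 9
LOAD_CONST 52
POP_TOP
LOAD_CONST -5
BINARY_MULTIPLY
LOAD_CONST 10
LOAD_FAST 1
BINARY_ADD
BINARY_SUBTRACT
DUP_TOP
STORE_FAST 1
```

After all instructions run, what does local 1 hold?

-50

LOAD_CONST -5   -> -5
LOAD_CONST -27  -> -5 -27
DUP_TOP         -> -5 -27 -27
DUP_TOP         -> -5 -27 -27 -27
BINARY_SUBTRACT -> -5 -27 0
BINARY_MULTIPLY -> -5 0
BINARY_ADD      -> -5
STORE_FAST 1    -> (empty)
LOAD_CONST 9    -> 9
LOAD_CONST 52   -> 9 52
POP_TOP         -> 9
LOAD_CONST -5   -> 9 -5
BINARY_MULTIPLY -> -45
LOAD_CONST 10   -> -45 10
LOAD_FAST 1     -> -45 10 -5
BINARY_ADD      -> -45 5
BINARY_SUBTRACT -> -50
DUP_TOP         -> -50 -50
STORE_FAST 1    -> -50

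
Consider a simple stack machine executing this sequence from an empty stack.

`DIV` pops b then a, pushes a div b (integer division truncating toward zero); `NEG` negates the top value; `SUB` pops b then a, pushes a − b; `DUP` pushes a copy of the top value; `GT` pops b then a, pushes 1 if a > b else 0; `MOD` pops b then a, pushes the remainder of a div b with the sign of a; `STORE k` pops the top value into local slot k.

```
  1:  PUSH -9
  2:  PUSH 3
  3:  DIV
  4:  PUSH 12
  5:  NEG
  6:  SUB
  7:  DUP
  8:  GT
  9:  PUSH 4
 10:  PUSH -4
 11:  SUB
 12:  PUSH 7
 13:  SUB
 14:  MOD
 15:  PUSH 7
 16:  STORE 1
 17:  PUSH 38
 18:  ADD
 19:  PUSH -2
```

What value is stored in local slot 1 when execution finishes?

7

PUSH -9 -> -9
PUSH 3  -> -9 3
DIV     -> -3
PUSH 12 -> -3 12
NEG     -> -3 -12
SUB     -> 9
DUP     -> 9 9
GT      -> 0
PUSH 4  -> 0 4
PUSH -4 -> 0 4 -4
SUB     -> 0 8
PUSH 7  -> 0 8 7
SUB     -> 0 1
MOD     -> 0
PUSH 7  -> 0 7
STORE 1 -> 0
PUSH 38 -> 0 38
ADD     -> 38
PUSH -2 -> 38 -2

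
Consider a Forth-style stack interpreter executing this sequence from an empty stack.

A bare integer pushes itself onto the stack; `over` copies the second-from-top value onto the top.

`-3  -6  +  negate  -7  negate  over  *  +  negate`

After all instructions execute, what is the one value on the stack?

-72

-3      -3
-6      -3 -6
+       -9
negate  9
-7      9 -7
negate  9 7
over    9 7 9
*       9 63
+       72
negate  -72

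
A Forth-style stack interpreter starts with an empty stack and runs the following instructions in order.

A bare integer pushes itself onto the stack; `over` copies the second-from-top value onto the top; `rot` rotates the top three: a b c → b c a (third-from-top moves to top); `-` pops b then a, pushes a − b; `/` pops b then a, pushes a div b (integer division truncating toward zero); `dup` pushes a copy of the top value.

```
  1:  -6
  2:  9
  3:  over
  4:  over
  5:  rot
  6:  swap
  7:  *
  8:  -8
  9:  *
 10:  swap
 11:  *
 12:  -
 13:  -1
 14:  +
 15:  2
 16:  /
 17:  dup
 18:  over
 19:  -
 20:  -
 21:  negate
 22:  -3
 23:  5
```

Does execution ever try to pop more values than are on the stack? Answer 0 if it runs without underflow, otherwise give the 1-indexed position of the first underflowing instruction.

0

-6      -6
9       -6 9
over    -6 9 -6
over    -6 9 -6 9
rot     -6 -6 9 9
swap    -6 -6 9 9
*       -6 -6 81
-8      -6 -6 81 -8
*       -6 -6 -648
swap    -6 -648 -6
*       -6 3888
-       -3894
-1      -3894 -1
+       -3895
2       -3895 2
/       -1947
dup     -1947 -1947
over    -1947 -1947 -1947
-       -1947 0
-       -1947
negate  1947
-3      1947 -3
5       1947 -3 5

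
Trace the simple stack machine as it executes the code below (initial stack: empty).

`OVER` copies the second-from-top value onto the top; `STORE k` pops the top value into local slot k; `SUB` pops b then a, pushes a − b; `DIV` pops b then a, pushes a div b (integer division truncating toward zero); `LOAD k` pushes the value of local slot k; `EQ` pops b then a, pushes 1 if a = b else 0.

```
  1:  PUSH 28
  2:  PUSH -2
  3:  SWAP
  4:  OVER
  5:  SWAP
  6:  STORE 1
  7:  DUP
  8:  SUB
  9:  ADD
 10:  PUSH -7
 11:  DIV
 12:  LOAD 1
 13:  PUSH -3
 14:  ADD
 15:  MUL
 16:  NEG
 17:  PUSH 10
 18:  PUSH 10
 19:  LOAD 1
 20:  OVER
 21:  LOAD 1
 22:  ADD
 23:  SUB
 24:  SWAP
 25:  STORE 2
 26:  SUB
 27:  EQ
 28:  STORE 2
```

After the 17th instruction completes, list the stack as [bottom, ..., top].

[0, 10]

PUSH 28 -> [28]
PUSH -2 -> [28, -2]
SWAP    -> [-2, 28]
OVER    -> [-2, 28, -2]
SWAP    -> [-2, -2, 28]
STORE 1 -> [-2, -2]
DUP     -> [-2, -2, -2]
SUB     -> [-2, 0]
ADD     -> [-2]
PUSH -7 -> [-2, -7]
DIV     -> [0]
LOAD 1  -> [0, 28]
PUSH -3 -> [0, 28, -3]
ADD     -> [0, 25]
MUL     -> [0]
NEG     -> [0]
PUSH 10 -> [0, 10]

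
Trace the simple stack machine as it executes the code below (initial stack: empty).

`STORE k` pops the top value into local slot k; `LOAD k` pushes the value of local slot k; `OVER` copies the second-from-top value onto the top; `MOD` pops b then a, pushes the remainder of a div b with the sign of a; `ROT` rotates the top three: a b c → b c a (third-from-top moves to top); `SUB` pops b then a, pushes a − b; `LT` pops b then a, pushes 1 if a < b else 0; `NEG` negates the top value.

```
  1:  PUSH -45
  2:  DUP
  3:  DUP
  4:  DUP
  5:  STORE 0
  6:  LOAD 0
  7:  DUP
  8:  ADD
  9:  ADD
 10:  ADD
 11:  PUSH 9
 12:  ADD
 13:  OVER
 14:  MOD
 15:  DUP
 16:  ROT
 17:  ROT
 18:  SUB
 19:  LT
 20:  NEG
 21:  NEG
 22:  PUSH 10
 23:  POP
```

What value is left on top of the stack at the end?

1

PUSH -45 -> -45
DUP      -> -45 -45
DUP      -> -45 -45 -45
DUP      -> -45 -45 -45 -45
STORE 0  -> -45 -45 -45
LOAD 0   -> -45 -45 -45 -45
DUP      -> -45 -45 -45 -45 -45
ADD      -> -45 -45 -45 -90
ADD      -> -45 -45 -135
ADD      -> -45 -180
PUSH 9   -> -45 -180 9
ADD      -> -45 -171
OVER     -> -45 -171 -45
MOD      -> -45 -36
DUP      -> -45 -36 -36
ROT      -> -36 -36 -45
ROT      -> -36 -45 -36
SUB      -> -36 -9
LT       -> 1
NEG      -> -1
NEG      -> 1
PUSH 10  -> 1 10
POP      -> 1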